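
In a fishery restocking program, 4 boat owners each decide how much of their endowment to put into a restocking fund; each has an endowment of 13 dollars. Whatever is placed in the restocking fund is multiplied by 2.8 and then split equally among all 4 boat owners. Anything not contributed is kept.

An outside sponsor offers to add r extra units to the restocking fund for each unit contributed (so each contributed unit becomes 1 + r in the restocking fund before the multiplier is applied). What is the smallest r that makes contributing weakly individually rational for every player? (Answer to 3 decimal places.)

With matching at rate r, one contributed unit becomes (1 + r) in the restocking fund and returns 2.8 × (1 + r) / 4 to the contributor.
Setting this equal to 1: 1 + r = 4/2.8 = 1.4286.
So the minimum matching rate is r = 1.4286 − 1 = 0.429.

0.429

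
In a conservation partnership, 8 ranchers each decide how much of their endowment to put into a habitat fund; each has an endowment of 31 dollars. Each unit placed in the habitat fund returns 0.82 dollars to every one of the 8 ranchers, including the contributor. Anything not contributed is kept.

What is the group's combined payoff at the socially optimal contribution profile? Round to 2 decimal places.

Each contributed unit returns 6.560 to the group as a whole (0.82 to each of 8 players), which exceeds 1, so the social optimum is full contribution: group total = 6.560 × 248 = 1626.88.

1626.88 dollars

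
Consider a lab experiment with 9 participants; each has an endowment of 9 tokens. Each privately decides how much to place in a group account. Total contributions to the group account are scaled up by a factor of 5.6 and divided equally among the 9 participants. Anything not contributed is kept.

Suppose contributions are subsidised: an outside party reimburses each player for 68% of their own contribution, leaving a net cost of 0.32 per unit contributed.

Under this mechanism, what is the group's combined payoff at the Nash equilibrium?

With the mechanism, a contributed unit returns (5.6/9) / 0.32 = 1.9444 per unit of net cost to the contributor — now above 1 — so contributing fully is weakly dominant for every player.
At the Nash equilibrium everyone contributes 9. Group total payoff = 9 × (9 × 0.68 + 5.6 × 9) = 508.68.

508.68 tokens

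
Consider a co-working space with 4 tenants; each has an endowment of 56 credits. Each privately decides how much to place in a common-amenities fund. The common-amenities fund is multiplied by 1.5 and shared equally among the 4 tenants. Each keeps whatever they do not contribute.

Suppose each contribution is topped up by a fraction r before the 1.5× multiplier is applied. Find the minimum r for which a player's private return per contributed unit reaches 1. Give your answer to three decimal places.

With matching at rate r, one contributed unit becomes (1 + r) in the common-amenities fund and returns 1.5 × (1 + r) / 4 to the contributor.
Setting this equal to 1: 1 + r = 4/1.5 = 2.6667.
So the minimum matching rate is r = 2.6667 − 1 = 1.667.

1.667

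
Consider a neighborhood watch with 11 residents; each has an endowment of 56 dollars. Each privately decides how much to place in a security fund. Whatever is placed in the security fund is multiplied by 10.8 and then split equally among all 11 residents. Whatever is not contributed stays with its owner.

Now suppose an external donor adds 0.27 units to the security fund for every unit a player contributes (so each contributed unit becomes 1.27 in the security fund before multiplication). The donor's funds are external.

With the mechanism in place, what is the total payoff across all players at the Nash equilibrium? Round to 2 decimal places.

Under the mechanism each unit contributed yields 10.8 × 1.27 / 11 = 1.2469 back to its contributor per unit of net cost, which exceeds 1, making full contribution the dominant choice for everyone.
So the Nash equilibrium is full contribution by all 11; the group earns 10.8 × 1.27 × 616 = 8449.06.

8449.06 dollars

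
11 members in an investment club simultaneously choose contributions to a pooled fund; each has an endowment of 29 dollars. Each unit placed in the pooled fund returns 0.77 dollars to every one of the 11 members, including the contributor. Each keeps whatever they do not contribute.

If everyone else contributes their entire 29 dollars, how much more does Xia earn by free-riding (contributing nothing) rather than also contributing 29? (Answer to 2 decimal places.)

Switching from a contribution of 29 to 0 lets Xia keep an extra 29 dollars, but lowers the pooled fund by 29, which costs Xia their own share of that drop: 0.77 × 29 = 22.33.
Net gain = 29 − 22.33 = 6.67. The private return per contributed unit (0.77) is below 1, so free-riding is indeed the best response regardless of what the others do.

6.67 dollars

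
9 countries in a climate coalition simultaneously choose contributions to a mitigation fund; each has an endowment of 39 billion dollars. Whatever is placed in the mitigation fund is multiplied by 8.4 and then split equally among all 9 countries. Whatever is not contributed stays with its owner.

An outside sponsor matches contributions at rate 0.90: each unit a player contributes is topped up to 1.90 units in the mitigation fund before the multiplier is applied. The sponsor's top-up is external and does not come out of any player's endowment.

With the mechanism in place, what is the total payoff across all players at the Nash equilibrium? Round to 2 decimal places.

Under the mechanism each unit contributed yields 8.4 × 1.90 / 9 = 1.7733 back to its contributor per unit of net cost, which exceeds 1, making full contribution the dominant choice for everyone.
So the Nash equilibrium is full contribution by all 9; the group earns 8.4 × 1.90 × 351 = 5601.96.

5601.96 billion dollars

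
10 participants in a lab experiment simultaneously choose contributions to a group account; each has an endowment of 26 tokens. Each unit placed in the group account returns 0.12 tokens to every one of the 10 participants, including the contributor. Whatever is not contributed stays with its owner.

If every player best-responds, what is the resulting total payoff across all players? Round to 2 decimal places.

260.00 tokens

The private return per contributed unit is 0.12 < 1, so contributing 0 is dominant for every player. At the Nash equilibrium everyone keeps their 26, and the group total is 10 × 26 = 260.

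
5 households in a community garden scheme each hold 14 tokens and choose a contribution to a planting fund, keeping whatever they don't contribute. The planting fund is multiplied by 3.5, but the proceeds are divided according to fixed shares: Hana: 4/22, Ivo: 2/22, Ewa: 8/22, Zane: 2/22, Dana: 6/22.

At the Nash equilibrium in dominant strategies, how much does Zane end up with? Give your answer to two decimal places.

18.45 tokens

A player with share s gets back 3.5·s per unit contributed, so full contribution is dominant for anyone with s > 1/3.5 = 0.2857 and zero contribution is dominant for anyone below.
Only Ewa (8/22) clears that bar, contributing 14; the remaining 4 contribute 0. Total contributed: 14.
Zane keeps 14 and receives 3.5 × 14 × 2/22 = 4.45 from the planting fund, for a payoff of 18.45.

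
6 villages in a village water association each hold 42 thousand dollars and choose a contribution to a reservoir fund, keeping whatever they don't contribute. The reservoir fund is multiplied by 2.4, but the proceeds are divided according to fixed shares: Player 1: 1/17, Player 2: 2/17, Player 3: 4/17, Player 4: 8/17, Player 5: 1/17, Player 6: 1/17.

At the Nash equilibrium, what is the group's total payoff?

310.80 thousand dollars

For player j, contributing a unit is worthwhile iff 2.4 × (j's share) ≥ 1, i.e. iff j's share is at least 0.4167.
Player 4 alone (share 8/17) is above the threshold, contributing 42; the remaining 5 contribute 0. Total contributed: 42.
The reservoir fund pays out 2.4 × 42 = 100.80 in total (split across the unequal shares, but the aggregate is all that matters for the group sum).
The 5 free-riders keep 42 each, adding 210. Group total = 210 + 100.80 = 310.80.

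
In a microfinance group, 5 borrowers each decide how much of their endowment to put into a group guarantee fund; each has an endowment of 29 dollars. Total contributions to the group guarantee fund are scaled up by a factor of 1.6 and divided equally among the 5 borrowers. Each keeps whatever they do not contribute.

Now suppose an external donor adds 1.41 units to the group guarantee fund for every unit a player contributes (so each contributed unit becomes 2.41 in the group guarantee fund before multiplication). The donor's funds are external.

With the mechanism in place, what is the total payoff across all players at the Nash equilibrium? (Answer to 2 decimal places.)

145.00 dollars

The effective private return is 1.6 × 2.41 / 5 = 0.7712, which is still under 1, so the mechanism doesn't change anyone's dominant strategy: zero contribution.
Everyone keeps their endowment and the group total is 5 × 29 = 145.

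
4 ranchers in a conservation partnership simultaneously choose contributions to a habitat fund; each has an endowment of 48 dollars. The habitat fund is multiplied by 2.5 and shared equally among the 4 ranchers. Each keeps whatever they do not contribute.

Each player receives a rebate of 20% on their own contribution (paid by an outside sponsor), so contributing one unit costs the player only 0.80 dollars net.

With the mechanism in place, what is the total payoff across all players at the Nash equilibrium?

Even with the mechanism, each unit contributed returns only (2.5/4) / 0.80 = 0.7813 per unit of net cost, so contributing nothing is still dominant.
Everyone keeps their endowment and the group total is 4 × 48 = 192.

192.00 dollars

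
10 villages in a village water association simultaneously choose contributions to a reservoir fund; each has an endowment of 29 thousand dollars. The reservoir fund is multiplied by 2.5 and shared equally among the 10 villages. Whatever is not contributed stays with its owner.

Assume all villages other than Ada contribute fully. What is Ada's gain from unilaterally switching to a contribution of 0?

Switching from a contribution of 29 to 0 lets Ada keep an extra 29 thousand dollars, but lowers the reservoir fund by 29, which costs Ada their own share of that drop: 2.5/10 × 29 = 7.25.
Net gain = 29 − 7.25 = 21.75. The private return per contributed unit (0.2500) is below 1, so free-riding is indeed the best response regardless of what the others do.

21.75 thousand dollars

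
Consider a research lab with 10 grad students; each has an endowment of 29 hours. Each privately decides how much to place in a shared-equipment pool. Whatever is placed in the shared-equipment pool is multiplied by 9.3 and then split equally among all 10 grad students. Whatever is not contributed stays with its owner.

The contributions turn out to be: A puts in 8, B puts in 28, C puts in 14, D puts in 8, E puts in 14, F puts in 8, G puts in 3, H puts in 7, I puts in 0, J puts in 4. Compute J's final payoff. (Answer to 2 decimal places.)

112.42 hours

Total contributed: 8 + 28 + 14 + 8 + 14 + 8 + 3 + 7 + 0 + 4 = 94.
Each receives 9.3 × 94 / 10 = 87.42 from the shared-equipment pool.
J keeps 29 − 4 = 25, so J's payoff is 25 + 87.42 = 112.42.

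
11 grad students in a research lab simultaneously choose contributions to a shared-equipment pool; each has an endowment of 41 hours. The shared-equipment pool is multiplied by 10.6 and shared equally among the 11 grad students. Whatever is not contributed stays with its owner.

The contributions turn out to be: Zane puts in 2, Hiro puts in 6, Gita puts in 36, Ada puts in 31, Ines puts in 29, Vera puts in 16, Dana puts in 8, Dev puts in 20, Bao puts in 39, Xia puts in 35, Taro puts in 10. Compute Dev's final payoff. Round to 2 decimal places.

Total contributed: 2 + 6 + 36 + 31 + 29 + 16 + 8 + 20 + 39 + 35 + 10 = 232.
Each receives 10.6 × 232 / 11 = 223.56 from the shared-equipment pool.
Dev keeps 41 − 20 = 21, so Dev's payoff is 21 + 223.56 = 244.56.

244.56 hours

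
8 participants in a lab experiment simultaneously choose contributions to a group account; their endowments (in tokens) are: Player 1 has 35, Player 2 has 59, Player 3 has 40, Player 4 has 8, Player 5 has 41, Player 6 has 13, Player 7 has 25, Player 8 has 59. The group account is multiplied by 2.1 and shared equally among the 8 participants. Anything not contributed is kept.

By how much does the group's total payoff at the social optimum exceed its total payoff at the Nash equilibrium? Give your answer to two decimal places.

The private return per contributed unit is 2.1/8 = 0.2625 < 1 for every player regardless of endowment, so the Nash equilibrium is zero contribution and the group total is Σ E_j = 35 + 59 + 40 + 8 + 41 + 13 + 25 + 59 = 280.
Each contributed unit returns 2.100 to the group, so the social optimum is full contribution by everyone: group total = 2.100 × 280 = 588.00.
Efficiency loss = (2.100 − 1) × 280 = 308.00.

308.00 tokens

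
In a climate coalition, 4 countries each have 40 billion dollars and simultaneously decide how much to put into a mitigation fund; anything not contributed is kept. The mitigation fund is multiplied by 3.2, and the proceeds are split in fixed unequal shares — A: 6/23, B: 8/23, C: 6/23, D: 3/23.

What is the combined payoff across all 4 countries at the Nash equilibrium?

248.00 billion dollars

Each unit j contributes comes back to j as 3.2 × (j's share), so j prefers to contribute only if that share exceeds 1/3.2 = 0.3125; otherwise keeping the unit dominates.
B alone (share 8/23) is above the threshold, contributing 40; the remaining 3 contribute 0. Total contributed: 40.
The mitigation fund pays out 3.2 × 40 = 128.00 in total (split across the unequal shares, but the aggregate is all that matters for the group sum).
The 3 free-riders keep 40 each, adding 120. Group total = 120 + 128.00 = 248.00.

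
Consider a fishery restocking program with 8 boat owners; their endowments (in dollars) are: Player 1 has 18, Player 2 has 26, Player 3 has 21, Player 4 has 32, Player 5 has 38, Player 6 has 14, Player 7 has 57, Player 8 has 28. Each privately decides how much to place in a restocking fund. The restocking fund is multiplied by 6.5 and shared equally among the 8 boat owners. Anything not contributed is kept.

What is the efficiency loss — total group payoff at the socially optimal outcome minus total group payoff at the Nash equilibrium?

1287.00 dollars

The private return per contributed unit is 6.5/8 = 0.8125 < 1 for every player regardless of endowment, so the Nash equilibrium is zero contribution and the group total is Σ E_j = 18 + 26 + 21 + 32 + 38 + 14 + 57 + 28 = 234.
Each contributed unit returns 6.500 to the group, so the social optimum is full contribution by everyone: group total = 6.500 × 234 = 1521.00.
Efficiency loss = (6.500 − 1) × 234 = 1287.00.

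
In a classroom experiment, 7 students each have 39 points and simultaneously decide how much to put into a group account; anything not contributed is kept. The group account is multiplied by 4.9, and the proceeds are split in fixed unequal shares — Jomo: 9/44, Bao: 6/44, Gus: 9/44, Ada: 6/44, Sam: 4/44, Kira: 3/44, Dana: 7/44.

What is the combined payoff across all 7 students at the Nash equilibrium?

For player j, contributing a unit is worthwhile iff 4.9 × (j's share) ≥ 1, i.e. iff j's share is at least 0.2041.
The shares above 0.2041 belong to Jomo and Gus, contributing 39 each; the remaining 5 contribute 0. Total contributed: 78.
The group account pays out 4.9 × 78 = 382.20 in total (split across the unequal shares, but the aggregate is all that matters for the group sum).
The 5 free-riders keep 39 each, adding 195. Group total = 195 + 382.20 = 577.20.

577.20 points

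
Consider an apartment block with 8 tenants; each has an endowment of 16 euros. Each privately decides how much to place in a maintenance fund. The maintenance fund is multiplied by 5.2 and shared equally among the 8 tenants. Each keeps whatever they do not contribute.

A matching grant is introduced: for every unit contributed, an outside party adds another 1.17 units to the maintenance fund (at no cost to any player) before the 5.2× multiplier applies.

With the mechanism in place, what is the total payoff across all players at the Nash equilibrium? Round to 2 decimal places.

1444.35 euros

Under the mechanism each unit contributed yields 5.2 × 2.17 / 8 = 1.4105 back to its contributor per unit of net cost, which exceeds 1, making full contribution the dominant choice for everyone.
At the Nash equilibrium everyone contributes 16. Group total payoff = 5.2 × 2.17 × 128 = 1444.35.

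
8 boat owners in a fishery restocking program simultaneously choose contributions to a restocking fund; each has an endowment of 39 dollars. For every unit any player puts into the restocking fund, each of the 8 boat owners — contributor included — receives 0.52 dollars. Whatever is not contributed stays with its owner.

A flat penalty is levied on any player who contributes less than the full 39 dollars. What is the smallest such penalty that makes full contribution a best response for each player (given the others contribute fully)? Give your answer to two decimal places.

Given the others contribute fully, the best deviation is to contribute 0 (any partial contribution still incurs the fine and gives up units whose private return 0.52 is below 1).
Deviating from 39 to 0 saves 39 dollars but forfeits the deviator's share of the drop in the restocking fund: 0.52 × 39 = 20.28.
So the deviation gain is 39 − 20.28 = 18.72, and the fine must be at least 18.72 dollars to wipe it out.

18.72 dollars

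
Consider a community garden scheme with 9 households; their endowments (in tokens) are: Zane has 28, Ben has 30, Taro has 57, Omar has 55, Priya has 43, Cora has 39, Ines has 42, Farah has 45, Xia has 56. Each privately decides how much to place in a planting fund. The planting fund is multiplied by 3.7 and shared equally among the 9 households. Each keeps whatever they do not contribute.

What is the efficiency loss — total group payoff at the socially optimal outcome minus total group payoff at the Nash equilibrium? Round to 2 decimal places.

1066.50 tokens

The private return per contributed unit is 3.7/9 = 0.4111 < 1 for every player regardless of endowment, so the Nash equilibrium is zero contribution and the group total is Σ E_j = 28 + 30 + 57 + 55 + 43 + 39 + 42 + 45 + 56 = 395.
Each contributed unit returns 3.700 to the group, so the social optimum is full contribution by everyone: group total = 3.700 × 395 = 1461.50.
Efficiency loss = (3.700 − 1) × 395 = 1066.50.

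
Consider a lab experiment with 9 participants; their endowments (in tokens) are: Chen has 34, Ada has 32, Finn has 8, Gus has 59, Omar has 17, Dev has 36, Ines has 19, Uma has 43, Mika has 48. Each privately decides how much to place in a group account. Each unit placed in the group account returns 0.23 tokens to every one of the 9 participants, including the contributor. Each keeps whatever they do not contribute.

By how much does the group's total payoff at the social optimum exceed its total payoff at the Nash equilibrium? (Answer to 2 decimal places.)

316.72 tokens

The private return per contributed unit is 0.23 < 1 for everyone, so the Nash equilibrium is zero contribution and the group total is Σ E_j = 34 + 32 + 8 + 59 + 17 + 36 + 19 + 43 + 48 = 296.
Each contributed unit returns 2.070 to the group, so the social optimum is full contribution by everyone: group total = 2.070 × 296 = 612.72.
Efficiency loss = (2.070 − 1) × 296 = 316.72.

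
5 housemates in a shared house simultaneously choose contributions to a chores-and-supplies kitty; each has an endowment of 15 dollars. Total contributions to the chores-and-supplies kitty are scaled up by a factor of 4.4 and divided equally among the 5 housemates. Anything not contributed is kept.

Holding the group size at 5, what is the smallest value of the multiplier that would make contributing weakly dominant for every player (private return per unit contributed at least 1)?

A contributed unit returns (multiplier)/5 to its contributor.
This reaches 1 exactly when the multiplier is 5.

5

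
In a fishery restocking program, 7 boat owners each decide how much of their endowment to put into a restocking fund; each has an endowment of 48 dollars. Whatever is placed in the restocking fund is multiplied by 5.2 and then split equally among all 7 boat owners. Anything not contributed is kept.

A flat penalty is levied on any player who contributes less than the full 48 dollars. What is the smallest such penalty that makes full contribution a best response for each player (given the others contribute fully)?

12.34 dollars

Given the others contribute fully, the best deviation is to contribute 0 (any partial contribution still incurs the fine and gives up units whose private return 0.7429 is below 1).
Deviating from 48 to 0 saves 48 dollars but forfeits the deviator's share of the drop in the restocking fund: 5.2/7 × 48 = 35.66.
So the deviation gain is 48 − 35.66 = 12.34, and the fine must be at least 12.34 dollars to wipe it out.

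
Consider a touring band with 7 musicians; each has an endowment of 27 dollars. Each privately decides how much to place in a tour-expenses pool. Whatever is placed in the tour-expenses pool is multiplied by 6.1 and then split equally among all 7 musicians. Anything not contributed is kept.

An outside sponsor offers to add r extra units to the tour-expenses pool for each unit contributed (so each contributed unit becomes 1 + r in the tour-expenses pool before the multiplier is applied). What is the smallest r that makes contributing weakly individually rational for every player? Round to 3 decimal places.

0.148

With matching at rate r, one contributed unit becomes (1 + r) in the tour-expenses pool and returns 6.1 × (1 + r) / 7 to the contributor.
Setting this equal to 1: 1 + r = 7/6.1 = 1.1475.
So the minimum matching rate is r = 1.1475 − 1 = 0.148.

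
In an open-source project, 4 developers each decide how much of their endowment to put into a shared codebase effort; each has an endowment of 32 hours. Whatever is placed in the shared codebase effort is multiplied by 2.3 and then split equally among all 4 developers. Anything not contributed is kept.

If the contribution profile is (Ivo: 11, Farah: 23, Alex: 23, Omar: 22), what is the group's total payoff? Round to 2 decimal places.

Total contributed: 11 + 23 + 23 + 22 = 79; total kept: 4 × 32 − 79 = 49.
The shared codebase effort pays out 2.3 × 79 = 181.70 in aggregate.
Group total = 49 + 181.70 = 230.70.

230.70 hours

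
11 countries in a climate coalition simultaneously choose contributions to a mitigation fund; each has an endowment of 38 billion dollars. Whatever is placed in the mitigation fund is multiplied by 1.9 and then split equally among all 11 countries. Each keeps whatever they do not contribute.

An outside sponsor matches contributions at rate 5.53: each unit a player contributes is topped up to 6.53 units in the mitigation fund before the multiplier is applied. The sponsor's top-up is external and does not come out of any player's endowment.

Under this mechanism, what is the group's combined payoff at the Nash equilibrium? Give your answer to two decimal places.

With the mechanism, a contributed unit returns 1.9 × 6.53 / 11 = 1.1279 per unit of net cost to the contributor — now above 1 — so contributing fully is weakly dominant for every player.
At the Nash equilibrium everyone contributes 38. Group total payoff = 1.9 × 6.53 × 418 = 5186.13.

5186.13 billion dollars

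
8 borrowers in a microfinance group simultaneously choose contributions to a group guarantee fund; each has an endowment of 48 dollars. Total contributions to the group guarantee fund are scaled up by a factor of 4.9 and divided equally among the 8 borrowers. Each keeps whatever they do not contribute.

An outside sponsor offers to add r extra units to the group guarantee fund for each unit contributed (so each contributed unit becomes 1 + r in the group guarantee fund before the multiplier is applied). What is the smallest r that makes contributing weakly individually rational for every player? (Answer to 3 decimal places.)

0.633

With matching at rate r, one contributed unit becomes (1 + r) in the group guarantee fund and returns 4.9 × (1 + r) / 8 to the contributor.
Setting this equal to 1: 1 + r = 8/4.9 = 1.6327.
So the minimum matching rate is r = 1.6327 − 1 = 0.633.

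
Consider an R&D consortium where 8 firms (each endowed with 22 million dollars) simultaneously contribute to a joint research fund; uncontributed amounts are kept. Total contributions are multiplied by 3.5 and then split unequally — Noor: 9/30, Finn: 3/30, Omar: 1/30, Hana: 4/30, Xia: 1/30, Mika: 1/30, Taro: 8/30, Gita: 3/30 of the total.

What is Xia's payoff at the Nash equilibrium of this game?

Each unit j contributes comes back to j as 3.5 × (j's share), so j prefers to contribute only if that share exceeds 1/3.5 = 0.2857; otherwise keeping the unit dominates.
Noor alone (share 9/30) is above the threshold, contributing 22; the remaining 7 contribute 0. Total contributed: 22.
Xia keeps 22 and receives 3.5 × 22 × 1/30 = 2.57 from the joint research fund, for a payoff of 24.57.

24.57 million dollars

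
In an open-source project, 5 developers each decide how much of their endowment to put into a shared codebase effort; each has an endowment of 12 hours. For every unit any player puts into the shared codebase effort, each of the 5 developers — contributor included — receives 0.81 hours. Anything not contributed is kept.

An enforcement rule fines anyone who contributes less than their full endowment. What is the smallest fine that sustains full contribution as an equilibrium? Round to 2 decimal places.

Given the others contribute fully, the best deviation is to contribute 0 (any partial contribution still incurs the fine and gives up units whose private return 0.81 is below 1).
Deviating from 12 to 0 saves 12 hours but forfeits the deviator's share of the drop in the shared codebase effort: 0.81 × 12 = 9.72.
So the deviation gain is 12 − 9.72 = 2.28, and the fine must be at least 2.28 hours to wipe it out.

2.28 hours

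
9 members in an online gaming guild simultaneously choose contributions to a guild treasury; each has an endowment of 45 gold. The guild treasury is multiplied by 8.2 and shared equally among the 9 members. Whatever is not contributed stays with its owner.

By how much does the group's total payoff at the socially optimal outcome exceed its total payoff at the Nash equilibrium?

Each contributed unit returns 8.2/9 = 0.9111 to its contributor — below 1 — so contributing 0 is dominant for every player. At the Nash equilibrium everyone keeps their 45, and the group total is 9 × 45 = 405.
Each contributed unit returns 8.200 to the group as a whole (0.9111 to each of 9 players), which exceeds 1, so the social optimum is full contribution: group total = 8.200 × 405 = 3321.00.
Efficiency loss = 3321.00 − 405 = 2916.00.

2916.00 gold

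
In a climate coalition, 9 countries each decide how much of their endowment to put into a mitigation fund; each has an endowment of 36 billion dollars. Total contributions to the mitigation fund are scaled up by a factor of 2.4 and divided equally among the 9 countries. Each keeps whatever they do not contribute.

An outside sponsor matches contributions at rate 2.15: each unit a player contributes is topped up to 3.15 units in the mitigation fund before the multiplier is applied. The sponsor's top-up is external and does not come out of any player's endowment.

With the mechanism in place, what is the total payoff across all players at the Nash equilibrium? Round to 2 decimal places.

324.00 billion dollars

Even with the mechanism, each unit contributed returns only 2.4 × 3.15 / 9 = 0.8400 per unit of net cost, so contributing nothing is still dominant.
At the Nash equilibrium no one contributes; group total payoff = 9 × 36 = 324.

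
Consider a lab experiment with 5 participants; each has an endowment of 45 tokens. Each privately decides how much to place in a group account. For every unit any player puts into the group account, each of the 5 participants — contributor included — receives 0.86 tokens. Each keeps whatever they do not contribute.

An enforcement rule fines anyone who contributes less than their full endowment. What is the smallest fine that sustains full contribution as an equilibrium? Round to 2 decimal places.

Given the others contribute fully, the best deviation is to contribute 0 (any partial contribution still incurs the fine and gives up units whose private return 0.86 is below 1).
Deviating from 45 to 0 saves 45 tokens but forfeits the deviator's share of the drop in the group account: 0.86 × 45 = 38.70.
So the deviation gain is 45 − 38.70 = 6.30, and the fine must be at least 6.30 tokens to wipe it out.

6.30 tokens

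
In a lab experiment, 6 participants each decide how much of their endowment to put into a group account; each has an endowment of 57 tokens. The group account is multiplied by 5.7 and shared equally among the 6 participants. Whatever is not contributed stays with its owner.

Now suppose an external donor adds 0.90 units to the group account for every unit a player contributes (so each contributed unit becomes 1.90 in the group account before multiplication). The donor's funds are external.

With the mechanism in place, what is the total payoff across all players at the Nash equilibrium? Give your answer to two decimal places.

The effective private return per unit is now 5.7 × 1.90 / 6 = 1.8050 > 1, so every player's dominant strategy flips to full contribution.
So the Nash equilibrium is full contribution by all 6; the group earns 5.7 × 1.90 × 342 = 3703.86.

3703.86 tokens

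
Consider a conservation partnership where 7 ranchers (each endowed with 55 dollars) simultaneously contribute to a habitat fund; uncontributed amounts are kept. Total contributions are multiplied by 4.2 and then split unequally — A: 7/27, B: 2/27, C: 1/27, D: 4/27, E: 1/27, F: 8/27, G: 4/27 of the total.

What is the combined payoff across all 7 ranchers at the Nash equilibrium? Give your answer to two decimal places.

Player j's private return per contributed unit is 4.2 × (j's share). Contributing is weakly dominant for j when that share is at least 1/4.2 = 0.2381, and contributing 0 is dominant otherwise.
The shares above 0.2381 belong to A and F, contributing 55 each; the remaining 5 contribute 0. Total contributed: 110.
The habitat fund pays out 4.2 × 110 = 462.00 in total (split across the unequal shares, but the aggregate is all that matters for the group sum).
The 5 free-riders keep 55 each, adding 275. Group total = 275 + 462.00 = 737.00.

737.00 dollars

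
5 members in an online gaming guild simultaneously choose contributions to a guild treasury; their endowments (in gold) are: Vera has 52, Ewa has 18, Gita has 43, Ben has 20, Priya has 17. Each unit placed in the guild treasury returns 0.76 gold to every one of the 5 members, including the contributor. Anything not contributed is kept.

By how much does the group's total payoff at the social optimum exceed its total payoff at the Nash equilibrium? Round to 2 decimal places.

The private return per contributed unit is 0.76 < 1 for everyone, so the Nash equilibrium is zero contribution and the group total is Σ E_j = 52 + 18 + 43 + 20 + 17 = 150.
Each contributed unit returns 3.800 to the group, so the social optimum is full contribution by everyone: group total = 3.800 × 150 = 570.00.
Efficiency loss = (3.800 − 1) × 150 = 420.00.

420.00 gold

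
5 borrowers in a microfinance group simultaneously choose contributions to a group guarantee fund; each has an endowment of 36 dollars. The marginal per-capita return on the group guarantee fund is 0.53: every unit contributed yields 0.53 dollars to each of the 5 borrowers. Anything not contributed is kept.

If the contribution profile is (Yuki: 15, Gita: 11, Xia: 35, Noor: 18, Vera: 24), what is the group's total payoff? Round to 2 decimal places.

Total contributed: 15 + 11 + 35 + 18 + 24 = 103; total kept: 5 × 36 − 103 = 77.
The group guarantee fund pays out 0.53 × 5 × 103 = 272.95 in aggregate.
Group total = 77 + 272.95 = 349.95.

349.95 dollars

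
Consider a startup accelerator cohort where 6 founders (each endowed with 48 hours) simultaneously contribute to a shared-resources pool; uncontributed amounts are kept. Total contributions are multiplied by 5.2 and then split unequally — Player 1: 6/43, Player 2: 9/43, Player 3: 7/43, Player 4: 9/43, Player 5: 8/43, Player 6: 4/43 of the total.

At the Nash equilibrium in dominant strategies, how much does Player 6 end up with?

94.44 hours

For player j, contributing a unit is worthwhile iff 5.2 × (j's share) ≥ 1, i.e. iff j's share is at least 0.1923.
Player 2 and Player 4 are above the threshold, contributing 48 each; the remaining 4 contribute 0. Total contributed: 96.
Player 6 keeps 48 and receives 5.2 × 96 × 4/43 = 46.44 from the shared-resources pool, for a payoff of 94.44.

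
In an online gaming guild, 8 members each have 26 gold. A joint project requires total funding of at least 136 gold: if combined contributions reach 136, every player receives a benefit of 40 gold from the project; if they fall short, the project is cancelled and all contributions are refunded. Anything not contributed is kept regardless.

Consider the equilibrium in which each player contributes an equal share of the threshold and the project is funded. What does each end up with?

49 gold

Equal share of the threshold: 136/8 = 17.
At this profile no one gains by cutting their contribution: any cut drops the total below 136, the project is cancelled, contributions are refunded, and the deviator ends with 26, which is less than 26 − 17 + 40 = 49. Contributing more than 17 just wastes the excess. So contributing exactly 17 is a best response.
Each player's payoff: 26 − 17 + 40 = 49.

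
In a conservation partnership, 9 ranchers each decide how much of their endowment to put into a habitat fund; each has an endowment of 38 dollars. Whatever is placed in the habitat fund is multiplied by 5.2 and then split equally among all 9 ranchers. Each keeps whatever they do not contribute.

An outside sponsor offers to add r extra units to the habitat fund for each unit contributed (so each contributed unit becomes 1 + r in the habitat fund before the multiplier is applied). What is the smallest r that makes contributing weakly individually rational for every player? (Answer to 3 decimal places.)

With matching at rate r, one contributed unit becomes (1 + r) in the habitat fund and returns 5.2 × (1 + r) / 9 to the contributor.
Setting this equal to 1: 1 + r = 9/5.2 = 1.7308.
So the minimum matching rate is r = 1.7308 − 1 = 0.731.

0.731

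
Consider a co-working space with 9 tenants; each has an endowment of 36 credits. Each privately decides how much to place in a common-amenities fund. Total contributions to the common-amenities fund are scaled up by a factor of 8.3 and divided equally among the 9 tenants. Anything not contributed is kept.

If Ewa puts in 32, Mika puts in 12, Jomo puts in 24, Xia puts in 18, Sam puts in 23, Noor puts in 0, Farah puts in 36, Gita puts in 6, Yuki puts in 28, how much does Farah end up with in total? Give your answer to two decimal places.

Total contributed: 32 + 12 + 24 + 18 + 23 + 0 + 36 + 6 + 28 = 179.
Each receives 8.3 × 179 / 9 = 165.08 from the common-amenities fund.
Farah keeps 36 − 36 = 0, so Farah's payoff is 0 + 165.08 = 165.08.

165.08 credits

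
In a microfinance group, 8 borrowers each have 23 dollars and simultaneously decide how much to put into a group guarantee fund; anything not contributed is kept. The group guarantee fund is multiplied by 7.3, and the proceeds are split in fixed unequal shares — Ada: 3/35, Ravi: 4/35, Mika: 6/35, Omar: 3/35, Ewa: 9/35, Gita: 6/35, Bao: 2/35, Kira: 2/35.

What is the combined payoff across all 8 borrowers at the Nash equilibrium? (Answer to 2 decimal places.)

618.70 dollars

A player with share s gets back 7.3·s per unit contributed, so full contribution is dominant for anyone with s > 1/7.3 = 0.1370 and zero contribution is dominant for anyone below.
Mika, Ewa and Gita clear that bar, contributing 23 each; the remaining 5 contribute 0. Total contributed: 69.
The group guarantee fund pays out 7.3 × 69 = 503.70 in total (split across the unequal shares, but the aggregate is all that matters for the group sum).
The 5 free-riders keep 23 each, adding 115. Group total = 115 + 503.70 = 618.70.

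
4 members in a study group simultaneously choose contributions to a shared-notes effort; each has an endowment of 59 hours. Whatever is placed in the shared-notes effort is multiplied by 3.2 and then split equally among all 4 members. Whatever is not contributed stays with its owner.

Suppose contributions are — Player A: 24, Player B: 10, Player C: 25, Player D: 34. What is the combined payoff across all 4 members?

Total contributed: 24 + 10 + 25 + 34 = 93; total kept: 4 × 59 − 93 = 143.
The shared-notes effort pays out 3.2 × 93 = 297.60 in aggregate.
Group total = 143 + 297.60 = 440.60.

440.60 hours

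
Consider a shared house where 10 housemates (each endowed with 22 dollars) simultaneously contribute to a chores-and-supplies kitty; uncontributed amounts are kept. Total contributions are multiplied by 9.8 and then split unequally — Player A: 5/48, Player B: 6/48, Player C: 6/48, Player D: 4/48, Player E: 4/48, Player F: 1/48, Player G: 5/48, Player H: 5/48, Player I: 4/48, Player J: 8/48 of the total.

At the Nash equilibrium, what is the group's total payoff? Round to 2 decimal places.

Each unit j contributes comes back to j as 9.8 × (j's share), so j prefers to contribute only if that share exceeds 1/9.8 = 0.1020; otherwise keeping the unit dominates.
Player A, Player B, Player C, Player G, Player H and Player J clear that bar, contributing 22 each; the remaining 4 contribute 0. Total contributed: 132.
The chores-and-supplies kitty pays out 9.8 × 132 = 1293.60 in total (split across the unequal shares, but the aggregate is all that matters for the group sum).
The 4 free-riders keep 22 each, adding 88. Group total = 88 + 1293.60 = 1381.60.

1381.60 dollars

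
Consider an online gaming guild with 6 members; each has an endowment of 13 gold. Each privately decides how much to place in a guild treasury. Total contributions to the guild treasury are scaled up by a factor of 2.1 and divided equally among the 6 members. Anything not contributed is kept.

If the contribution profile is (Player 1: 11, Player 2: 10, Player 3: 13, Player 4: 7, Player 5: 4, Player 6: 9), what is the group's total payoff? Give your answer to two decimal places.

137.40 gold

Total contributed: 11 + 10 + 13 + 7 + 4 + 9 = 54; total kept: 6 × 13 − 54 = 24.
The guild treasury pays out 2.1 × 54 = 113.40 in aggregate.
Group total = 24 + 113.40 = 137.40.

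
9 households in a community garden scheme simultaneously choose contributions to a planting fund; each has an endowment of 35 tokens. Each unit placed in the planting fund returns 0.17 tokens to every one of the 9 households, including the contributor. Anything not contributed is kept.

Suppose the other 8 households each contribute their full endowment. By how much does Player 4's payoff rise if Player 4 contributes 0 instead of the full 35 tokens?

29.05 tokens

Switching from a contribution of 35 to 0 lets Player 4 keep an extra 35 tokens, but lowers the planting fund by 35, which costs Player 4 their own share of that drop: 0.17 × 35 = 5.95.
Net gain = 35 − 5.95 = 29.05. The private return per contributed unit (0.17) is below 1, so free-riding is indeed the best response regardless of what the others do.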